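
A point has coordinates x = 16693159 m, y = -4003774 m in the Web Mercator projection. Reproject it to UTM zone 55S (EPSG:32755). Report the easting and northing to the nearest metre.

Web Mercator inverse (R = 6378137 m) → φ = -33.81340268°, λ = 149.95719870°.
UTM 55S forward: E = 773733.189 m, N = 6254600.064 m.

E 773733 m, N 6254600 m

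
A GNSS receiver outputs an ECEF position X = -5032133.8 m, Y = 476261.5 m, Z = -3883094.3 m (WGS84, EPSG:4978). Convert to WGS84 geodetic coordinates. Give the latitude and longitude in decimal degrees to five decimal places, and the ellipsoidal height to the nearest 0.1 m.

λ = atan2(Y, X) = 174.59340046°; p = √(X²+Y²) = 5054621.2 m.
Bowring's method on WGS84 (a = 6378137 m, b = 6356752.314 m) gives φ = -37.71839964°, h = 3804.473 m.

lat -37.71840°, lon 174.59340°, h 3804.5 m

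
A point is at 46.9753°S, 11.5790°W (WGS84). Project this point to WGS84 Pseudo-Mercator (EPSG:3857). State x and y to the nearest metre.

x -1288968 m, y -5938043 m

Web Mercator is spherical with R = a = 6378137 m.
x = R·λ = 6378137 × -0.202091674 = -1288968.384 m.
y = R·ln tan(π/4 + φ/2) = 6378137 × -0.930999653 = -5938043.335 m.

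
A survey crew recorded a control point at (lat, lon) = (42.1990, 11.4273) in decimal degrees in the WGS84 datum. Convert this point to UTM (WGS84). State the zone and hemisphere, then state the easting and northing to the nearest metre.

Longitude 11.4273° lies in the 6° band [6°, 12°), giving zone 32; latitude is north of the equator, so 32N.
Zone 32 central meridian λ₀ = 6×32 − 183 = 9°; Δλ = +2.4273°.
Transverse Mercator on WGS84 with k₀ = 0.9996 gives E = 700401.626 m, N = 4674723.614 m.

Zone 32N: E 700402 m, N 4674724 m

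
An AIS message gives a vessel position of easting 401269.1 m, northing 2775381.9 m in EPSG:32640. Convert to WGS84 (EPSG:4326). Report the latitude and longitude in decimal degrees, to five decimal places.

lat 25.09100°, lon 56.02090°

Zone 40N: λ₀ = 57°, k₀ = 0.9996, false easting 500000 m.
Meridian distance M = (N − FN)/k₀ = 2776492.5 m.
Inverse transverse Mercator on WGS84 gives φ = 25.09100036°, λ = 56.02090001°.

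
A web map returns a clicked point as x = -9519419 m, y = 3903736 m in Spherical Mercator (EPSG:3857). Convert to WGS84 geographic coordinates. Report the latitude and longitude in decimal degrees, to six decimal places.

R = 6378137 m. λ = x/R = -85.51439584°.
φ = 2·arctan(exp(y/R)) − 90° = 2·arctan(1.84421) − 90° = 33.06350329°.

lat 33.063503°, lon -85.514396°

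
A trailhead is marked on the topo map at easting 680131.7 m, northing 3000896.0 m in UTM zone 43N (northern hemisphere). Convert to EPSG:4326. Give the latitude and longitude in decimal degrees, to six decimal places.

lat 27.118800°, lon 76.817300°

Zone 43N: λ₀ = 75°, k₀ = 0.9996, false easting 500000 m.
Meridian distance M = (N − FN)/k₀ = 3002096.8 m.
Inverse transverse Mercator on WGS84 gives φ = 27.11879982°, λ = 76.81730021°.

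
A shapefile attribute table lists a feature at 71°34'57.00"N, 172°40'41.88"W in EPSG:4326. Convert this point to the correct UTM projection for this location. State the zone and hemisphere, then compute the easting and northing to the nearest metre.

Zone 2N: E 440826 m, N 7943187 m

Longitude -172.6783° lies in the 6° band [-174°, -168°), giving zone 2; latitude is north of the equator, so 2N.
Zone 2 central meridian λ₀ = 6×2 − 183 = -171°; Δλ = -1.6783°.
Transverse Mercator on WGS84 with k₀ = 0.9996 gives E = 440825.733 m, N = 7943187.238 m.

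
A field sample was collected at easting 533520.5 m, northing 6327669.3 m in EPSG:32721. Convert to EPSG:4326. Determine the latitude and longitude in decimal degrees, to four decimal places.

Zone 21S: λ₀ = -57°, k₀ = 0.9996, false easting 500000 m, false northing 10000000 m.
Meridian distance M = (N − FN)/k₀ = -3673800.2 m.
Inverse transverse Mercator on WGS84 gives φ = -33.18930035°, λ = -56.64040004°.

lat -33.1893°, lon -56.6404°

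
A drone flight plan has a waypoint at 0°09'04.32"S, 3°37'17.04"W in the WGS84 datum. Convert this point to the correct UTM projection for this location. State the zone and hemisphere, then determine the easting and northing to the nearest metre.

Longitude -3.6214° lies in the 6° band [-6°, 0°), giving zone 30; latitude is south of the equator, so 30S.
Zone 30 central meridian λ₀ = 6×30 − 183 = -3°; Δλ = -0.6214°.
Transverse Mercator on WGS84 with k₀ = 0.9996 gives E = 430852.612 m, N = 9983286.867 m.

Zone 30S: E 430853 m, N 9983287 m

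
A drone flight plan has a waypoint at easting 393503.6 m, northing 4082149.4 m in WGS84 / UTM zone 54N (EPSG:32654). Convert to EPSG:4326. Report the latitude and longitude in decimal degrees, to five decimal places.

lat 36.87930°, lon 139.80500°

Zone 54N: λ₀ = 141°, k₀ = 0.9996, false easting 500000 m.
Meridian distance M = (N − FN)/k₀ = 4083782.9 m.
Inverse transverse Mercator on WGS84 gives φ = 36.87929988°, λ = 139.80500010°.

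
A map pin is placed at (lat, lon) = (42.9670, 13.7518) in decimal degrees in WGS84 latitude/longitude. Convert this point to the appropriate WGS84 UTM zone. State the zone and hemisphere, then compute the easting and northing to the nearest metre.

Longitude 13.7518° lies in the 6° band [12°, 18°), giving zone 33; latitude is north of the equator, so 33N.
Zone 33 central meridian λ₀ = 6×33 − 183 = 15°; Δλ = -1.2482°.
Transverse Mercator on WGS84 with k₀ = 0.9996 gives E = 398206.260 m, N = 4757906.007 m.

Zone 33N: E 398206 m, N 4757906 m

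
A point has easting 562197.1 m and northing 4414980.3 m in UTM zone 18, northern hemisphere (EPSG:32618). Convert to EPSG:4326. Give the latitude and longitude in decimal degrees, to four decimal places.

lat 39.8826°, lon -74.2726°

Zone 18N: λ₀ = -75°, k₀ = 0.9996, false easting 500000 m.
Meridian distance M = (N − FN)/k₀ = 4416747.0 m.
Inverse transverse Mercator on WGS84 gives φ = 39.88260030°, λ = -74.27260057°.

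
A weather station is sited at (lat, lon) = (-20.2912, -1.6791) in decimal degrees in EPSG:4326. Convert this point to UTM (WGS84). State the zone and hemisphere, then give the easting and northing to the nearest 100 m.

Zone 30S: E 637900 m, N 7755700 m

Longitude -1.6791° lies in the 6° band [-6°, 0°), giving zone 30; latitude is south of the equator, so 30S.
Zone 30 central meridian λ₀ = 6×30 − 183 = -3°; Δλ = +1.3209°.
Transverse Mercator on WGS84 with k₀ = 0.9996 gives E = 637926.524 m, N = 7755742.541 m.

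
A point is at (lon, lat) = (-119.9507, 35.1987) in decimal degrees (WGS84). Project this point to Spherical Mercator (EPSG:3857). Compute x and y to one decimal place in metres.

Web Mercator is spherical with R = a = 6378137 m.
x = R·λ = 6378137 × -2.093534655 = -13352850.844 m.
y = R·ln tan(π/4 + φ/2) = 6378137 × 0.657075346 = 4190916.573 m.

x -13352850.8 m, y 4190916.6 m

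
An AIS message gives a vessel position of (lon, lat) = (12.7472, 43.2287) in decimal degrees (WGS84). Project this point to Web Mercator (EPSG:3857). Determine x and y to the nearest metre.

Web Mercator is spherical with R = a = 6378137 m.
x = R·λ = 6378137 × 0.222480610 = 1419011.813 m.
y = R·ln tan(π/4 + φ/2) = 6378137 × 0.838308641 = 5346847.359 m.

x 1419012 m, y 5346847 m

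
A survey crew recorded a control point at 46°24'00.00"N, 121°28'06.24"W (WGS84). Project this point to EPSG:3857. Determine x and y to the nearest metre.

Web Mercator is spherical with R = a = 6378137 m.
x = R·λ = 6378137 × -2.120023517 = -13521800.435 m.
y = R·ln tan(π/4 + φ/2) = 6378137 × 0.916362074 = 5844682.851 m.

x -13521800 m, y 5844683 m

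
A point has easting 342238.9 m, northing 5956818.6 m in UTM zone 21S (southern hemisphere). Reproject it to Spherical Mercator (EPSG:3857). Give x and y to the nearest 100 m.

Unproject from UTM 21S (λ₀ = -57°) → φ = -36.52100016°, λ = -58.76200029°.
Web Mercator (R = 6378137 m): x = -6541355.950 m, y = -4372549.044 m.

x -6541400 m, y -4372500 m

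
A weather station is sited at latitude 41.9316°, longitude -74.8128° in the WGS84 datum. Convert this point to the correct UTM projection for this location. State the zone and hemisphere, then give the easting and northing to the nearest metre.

Zone 18N: E 515520 m, N 4642199 m

Longitude -74.8128° lies in the 6° band [-78°, -72°), giving zone 18; latitude is north of the equator, so 18N.
Zone 18 central meridian λ₀ = 6×18 − 183 = -75°; Δλ = +0.1872°.
Transverse Mercator on WGS84 with k₀ = 0.9996 gives E = 515520.054 m, N = 4642198.839 m.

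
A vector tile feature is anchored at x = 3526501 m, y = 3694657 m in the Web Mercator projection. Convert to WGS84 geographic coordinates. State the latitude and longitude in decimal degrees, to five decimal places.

R = 6378137 m. λ = x/R = 31.67909748°.
φ = 2·arctan(exp(y/R)) − 90° = 2·arctan(1.78473) − 90° = 31.47549951°.

lat 31.47550°, lon 31.67910°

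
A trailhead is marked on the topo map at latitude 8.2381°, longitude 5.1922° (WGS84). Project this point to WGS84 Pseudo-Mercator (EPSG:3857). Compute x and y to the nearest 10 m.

x 577990 m, y 920240 m

Web Mercator is spherical with R = a = 6378137 m.
x = R·λ = 6378137 × 0.090620985 = 577993.060 m.
y = R·ln tan(π/4 + φ/2) = 6378137 × 0.144279952 = 920237.299 m.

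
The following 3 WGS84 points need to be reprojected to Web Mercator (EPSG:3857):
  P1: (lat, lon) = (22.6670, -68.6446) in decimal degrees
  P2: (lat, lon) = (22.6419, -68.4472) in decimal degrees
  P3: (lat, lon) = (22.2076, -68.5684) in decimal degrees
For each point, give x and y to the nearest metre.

P1: x -7641482 m, y 2591797 m; P2: x -7619507 m, y 2588770 m; P3: x -7632999 m, y 2536468 m

Web Mercator: x = R·λ, y = R·ln tan(π/4+φ/2), R = 6378137 m.
P1 (22.6670°, -68.6446°) → (-7641481.918, 2591797.287) m.
P2 (22.6419°, -68.4472°) → (-7619507.450, 2588769.563) m.
P3 (22.2076°, -68.5684°) → (-7632999.373, 2536468.410) m.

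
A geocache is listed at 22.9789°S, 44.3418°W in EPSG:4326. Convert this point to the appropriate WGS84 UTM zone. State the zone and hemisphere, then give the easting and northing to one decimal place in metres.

Zone 23S: E 567464.9 m, N 7458664.7 m

Longitude -44.3418° lies in the 6° band [-48°, -42°), giving zone 23; latitude is south of the equator, so 23S.
Zone 23 central meridian λ₀ = 6×23 − 183 = -45°; Δλ = +0.6582°.
Transverse Mercator on WGS84 with k₀ = 0.9996 gives E = 567464.860 m, N = 7458664.712 m.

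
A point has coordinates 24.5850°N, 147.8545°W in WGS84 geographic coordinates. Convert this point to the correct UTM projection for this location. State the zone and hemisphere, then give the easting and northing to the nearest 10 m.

Longitude -147.8545° lies in the 6° band [-150°, -144°), giving zone 6; latitude is north of the equator, so 6N.
Zone 6 central meridian λ₀ = 6×6 − 183 = -147°; Δλ = -0.8545°.
Transverse Mercator on WGS84 with k₀ = 0.9996 gives E = 413483.169 m, N = 2719265.087 m.

Zone 6N: E 413480 m, N 2719270 m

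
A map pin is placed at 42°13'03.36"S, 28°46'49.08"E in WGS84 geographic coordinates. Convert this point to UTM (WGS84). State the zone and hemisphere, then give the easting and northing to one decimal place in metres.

Zone 35S: E 646939.2 m, N 5324529.2 m

Longitude 28.7803° lies in the 6° band [24°, 30°), giving zone 35; latitude is south of the equator, so 35S.
Zone 35 central meridian λ₀ = 6×35 − 183 = 27°; Δλ = +1.7803°.
Transverse Mercator on WGS84 with k₀ = 0.9996 gives E = 646939.166 m, N = 5324529.217 m.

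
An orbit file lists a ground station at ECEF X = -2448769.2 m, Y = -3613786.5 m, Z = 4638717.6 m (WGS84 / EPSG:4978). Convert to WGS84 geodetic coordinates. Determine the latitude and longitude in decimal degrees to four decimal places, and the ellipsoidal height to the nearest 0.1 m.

λ = atan2(Y, X) = -124.12229998°; p = √(X²+Y²) = 4365309.1 m.
Bowring's method on WGS84 (a = 6378137 m, b = 6356752.314 m) gives φ = 46.93119976°, h = 2973.791 m.

lat 46.9312°, lon -124.1223°, h 2973.8 m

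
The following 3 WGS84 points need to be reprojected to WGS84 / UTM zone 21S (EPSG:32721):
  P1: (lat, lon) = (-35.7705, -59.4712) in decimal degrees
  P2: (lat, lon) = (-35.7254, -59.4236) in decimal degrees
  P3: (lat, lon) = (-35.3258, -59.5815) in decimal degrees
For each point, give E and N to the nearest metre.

P1: E 276611 m, N 6038689 m; P2: E 280791 m, N 6043800 m; P3: E 265345 m, N 6087768 m

UTM zone 21S: λ₀ = -57°, k₀ = 0.9996.
P1 (-35.7705°, -59.4712°) → (276610.974, 6038688.952) m.
P2 (-35.7254°, -59.4236°) → (280790.975, 6043799.947) m.
P3 (-35.3258°, -59.5815°) → (265344.844, 6087768.109) m.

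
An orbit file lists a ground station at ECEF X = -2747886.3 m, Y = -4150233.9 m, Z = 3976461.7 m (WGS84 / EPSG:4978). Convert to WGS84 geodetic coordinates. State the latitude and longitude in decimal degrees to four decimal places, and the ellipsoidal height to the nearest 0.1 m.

lat 38.8088°, lon -123.5087°, h 1057.1 m

λ = atan2(Y, X) = -123.50870046°; p = √(X²+Y²) = 4977481.3 m.
Bowring's method on WGS84 (a = 6378137 m, b = 6356752.314 m) gives φ = 38.80879995°, h = 1057.073 m.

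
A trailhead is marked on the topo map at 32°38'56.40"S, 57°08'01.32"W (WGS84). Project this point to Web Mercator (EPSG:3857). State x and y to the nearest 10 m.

x -6360090 m, y -3848810 m

Web Mercator is spherical with R = a = 6378137 m.
x = R·λ = 6378137 × -0.997171179 = -6360094.391 m.
y = R·ln tan(π/4 + φ/2) = 6378137 × -0.603437449 = -3848806.723 m.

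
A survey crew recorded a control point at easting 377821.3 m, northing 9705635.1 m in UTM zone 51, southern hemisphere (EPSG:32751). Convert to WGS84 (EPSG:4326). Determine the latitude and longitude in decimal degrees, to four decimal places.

lat -2.6627°, lon 121.9009°

Zone 51S: λ₀ = 123°, k₀ = 0.9996, false easting 500000 m, false northing 10000000 m.
Meridian distance M = (N − FN)/k₀ = -294482.7 m.
Inverse transverse Mercator on WGS84 gives φ = -2.66269976°, λ = 121.90089964°.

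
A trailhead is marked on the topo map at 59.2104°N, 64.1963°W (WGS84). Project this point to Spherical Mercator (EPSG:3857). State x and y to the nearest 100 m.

x -7146300 m, y 8226000 m

Web Mercator is spherical with R = a = 6378137 m.
x = R·λ = 6378137 × -1.120436803 = -7146299.427 m.
y = R·ln tan(π/4 + φ/2) = 6378137 × 1.289718617 = 8226002.033 m.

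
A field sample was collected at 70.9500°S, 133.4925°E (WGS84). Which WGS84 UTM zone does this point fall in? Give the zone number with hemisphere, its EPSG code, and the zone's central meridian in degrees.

UTM zone = ⌊(λ + 180)/6⌋ + 1; 133.4925° ∈ [132°, 138°) → zone 53.
Hemisphere: S (φ < 0).
Central meridian λ₀ = 6×53 − 183 = 135°.
EPSG code: 32753.

Zone 53S (EPSG:32753), central meridian 135°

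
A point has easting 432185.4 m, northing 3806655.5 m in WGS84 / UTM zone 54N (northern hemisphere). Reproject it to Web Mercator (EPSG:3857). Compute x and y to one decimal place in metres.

Unproject from UTM 54N (λ₀ = 141°) → φ = 34.39909985°, λ = 140.26220019°.
Web Mercator (R = 6378137 m): x = 15613916.703 m, y = 4082518.108 m.

x 15613916.7 m, y 4082518.1 m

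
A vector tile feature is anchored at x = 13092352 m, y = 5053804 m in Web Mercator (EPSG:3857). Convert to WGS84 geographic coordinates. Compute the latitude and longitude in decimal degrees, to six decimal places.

R = 6378137 m. λ = x/R = 117.61059907°.
φ = 2·arctan(exp(y/R)) − 90° = 2·arctan(2.20861) − 90° = 41.28050132°.

lat 41.280501°, lon 117.610599°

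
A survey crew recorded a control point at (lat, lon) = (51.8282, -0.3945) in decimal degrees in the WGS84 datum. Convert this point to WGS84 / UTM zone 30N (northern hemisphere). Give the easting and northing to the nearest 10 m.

Zone 30 central meridian λ₀ = 6×30 − 183 = -3°; Δλ = +2.6055°.
Transverse Mercator on WGS84 with k₀ = 0.9996 gives E = 679538.339 m, N = 5745140.665 m.

E 679540 m, N 5745140 m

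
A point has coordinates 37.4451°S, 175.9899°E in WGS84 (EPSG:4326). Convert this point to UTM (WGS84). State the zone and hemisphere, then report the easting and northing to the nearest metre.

Longitude 175.9899° lies in the 6° band [174°, 180°), giving zone 60; latitude is south of the equator, so 60S.
Zone 60 central meridian λ₀ = 6×60 − 183 = 177°; Δλ = -1.0101°.
Transverse Mercator on WGS84 with k₀ = 0.9996 gives E = 410650.642 m, N = 5855270.494 m.

Zone 60S: E 410651 m, N 5855270 m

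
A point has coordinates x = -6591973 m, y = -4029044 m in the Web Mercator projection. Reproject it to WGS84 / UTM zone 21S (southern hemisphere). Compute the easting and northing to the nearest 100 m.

E 295300 m, N 6235400 m

Web Mercator inverse (R = 6378137 m) → φ = -34.00180205°, λ = -59.21670098°.
UTM 21S forward: E = 295277.508 m, N = 6235428.918 m.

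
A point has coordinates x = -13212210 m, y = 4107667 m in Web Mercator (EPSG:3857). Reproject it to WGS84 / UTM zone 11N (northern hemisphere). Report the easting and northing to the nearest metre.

E 345250 m, N 3828350 m

Web Mercator inverse (R = 6378137 m) → φ = 34.58530068°, λ = -118.68730180°.
UTM 11N forward: E = 345250.142 m, N = 3828349.694 m.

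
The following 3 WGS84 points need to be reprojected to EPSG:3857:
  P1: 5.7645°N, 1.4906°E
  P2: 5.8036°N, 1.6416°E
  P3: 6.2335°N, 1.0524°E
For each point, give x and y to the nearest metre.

P1: x 165933 m, y 642787 m; P2: x 182742 m, y 647161 m; P3: x 117153 m, y 695283 m

Web Mercator: x = R·λ, y = R·ln tan(π/4+φ/2), R = 6378137 m.
P1 (5.7645°, 1.4906°) → (165932.833, 642786.531) m.
P2 (5.8036°, 1.6416°) → (182742.076, 647161.397) m.
P3 (6.2335°, 1.0524°) → (117152.632, 695283.007) m.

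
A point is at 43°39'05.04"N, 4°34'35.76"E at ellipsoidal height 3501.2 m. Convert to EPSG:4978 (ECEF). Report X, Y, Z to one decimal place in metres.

X 4610084.6 m, Y 369023.7 m, Z 4382564.8 m

WGS84: a = 6378137 m, e² = 0.006694380; N(φ) = a/√(1−e²sin²φ) = 6388333.504 m.
X = (N+h)·cosφ·cosλ = 4610084.574 m; Y = (N+h)·cosφ·sinλ = 369023.681 m; Z = (N(1−e²)+h)·sinφ = 4382564.846 m.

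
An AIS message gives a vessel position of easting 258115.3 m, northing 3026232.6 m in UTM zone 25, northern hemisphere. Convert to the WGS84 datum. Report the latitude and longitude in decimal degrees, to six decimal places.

lat 27.337900°, lon -35.444900°

Zone 25N: λ₀ = -33°, k₀ = 0.9996, false easting 500000 m.
Meridian distance M = (N − FN)/k₀ = 3027443.6 m.
Inverse transverse Mercator on WGS84 gives φ = 27.33789959°, λ = -35.44489974°.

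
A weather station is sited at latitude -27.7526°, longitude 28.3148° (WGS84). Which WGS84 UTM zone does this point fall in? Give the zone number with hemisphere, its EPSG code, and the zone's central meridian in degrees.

Zone 35S (EPSG:32735), central meridian 27°

UTM zone = ⌊(λ + 180)/6⌋ + 1; 28.3148° ∈ [24°, 30°) → zone 35.
Hemisphere: S (φ < 0).
Central meridian λ₀ = 6×35 − 183 = 27°.
EPSG code: 32735.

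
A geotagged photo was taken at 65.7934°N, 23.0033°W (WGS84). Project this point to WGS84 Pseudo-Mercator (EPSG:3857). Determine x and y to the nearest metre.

Web Mercator is spherical with R = a = 6378137 m.
x = R·λ = 6378137 × -0.401483324 = -2560715.643 m.
y = R·ln tan(π/4 + φ/2) = 6378137 × 1.539717522 = 9820529.296 m.

x -2560716 m, y 9820529 m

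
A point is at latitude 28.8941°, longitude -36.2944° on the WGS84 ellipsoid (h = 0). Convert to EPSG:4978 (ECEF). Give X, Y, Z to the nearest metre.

WGS84: a = 6378137 m, e² = 0.006694380; N(φ) = a/√(1−e²sin²φ) = 6383127.264 m.
X = (N+h)·cosφ·cosλ = 4504268.961 m; Y = (N+h)·cosφ·sinλ = -3308036.746 m; Z = (N(1−e²)+h)·sinφ = 3063630.173 m.

X 4504269 m, Y -3308037 m, Z 3063630 m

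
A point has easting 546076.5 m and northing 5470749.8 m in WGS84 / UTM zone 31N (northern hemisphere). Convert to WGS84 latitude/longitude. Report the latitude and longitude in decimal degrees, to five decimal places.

lat 49.38770°, lon 3.63490°

Zone 31N: λ₀ = 3°, k₀ = 0.9996, false easting 500000 m.
Meridian distance M = (N − FN)/k₀ = 5472939.0 m.
Inverse transverse Mercator on WGS84 gives φ = 49.38769994°, λ = 3.63489943°.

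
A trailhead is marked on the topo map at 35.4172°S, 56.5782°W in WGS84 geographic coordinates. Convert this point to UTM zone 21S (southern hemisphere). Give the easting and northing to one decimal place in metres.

E 538293.7 m, N 6080607.8 m

Zone 21 central meridian λ₀ = 6×21 − 183 = -57°; Δλ = +0.4218°.
Transverse Mercator on WGS84 with k₀ = 0.9996 gives E = 538293.681 m, N = 6080607.758 m.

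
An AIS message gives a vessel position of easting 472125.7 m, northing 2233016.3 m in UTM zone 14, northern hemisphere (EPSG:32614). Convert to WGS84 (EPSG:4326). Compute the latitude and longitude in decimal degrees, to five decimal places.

Zone 14N: λ₀ = -99°, k₀ = 0.9996, false easting 500000 m.
Meridian distance M = (N − FN)/k₀ = 2233909.9 m.
Inverse transverse Mercator on WGS84 gives φ = 20.19440043°, λ = -99.26679971°.

lat 20.19440°, lon -99.26680°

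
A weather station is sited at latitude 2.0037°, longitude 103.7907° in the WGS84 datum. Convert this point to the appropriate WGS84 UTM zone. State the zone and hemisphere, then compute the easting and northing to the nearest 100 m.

Zone 48N: E 365500 m, N 221500 m

Longitude 103.7907° lies in the 6° band [102°, 108°), giving zone 48; latitude is north of the equator, so 48N.
Zone 48 central meridian λ₀ = 6×48 − 183 = 105°; Δλ = -1.2093°.
Transverse Mercator on WGS84 with k₀ = 0.9996 gives E = 365506.885 m, N = 221519.591 m.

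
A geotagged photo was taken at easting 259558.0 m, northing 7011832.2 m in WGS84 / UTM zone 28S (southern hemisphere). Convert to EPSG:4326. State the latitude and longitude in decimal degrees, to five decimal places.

lat -26.99480°, lon -17.42290°

Zone 28S: λ₀ = -15°, k₀ = 0.9996, false easting 500000 m, false northing 10000000 m.
Meridian distance M = (N − FN)/k₀ = -2989363.5 m.
Inverse transverse Mercator on WGS84 gives φ = -26.99479994°, λ = -17.42290034°.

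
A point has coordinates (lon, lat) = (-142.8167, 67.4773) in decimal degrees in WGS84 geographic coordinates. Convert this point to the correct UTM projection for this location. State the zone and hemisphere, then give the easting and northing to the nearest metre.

Longitude -142.8167° lies in the 6° band [-144°, -138°), giving zone 7; latitude is north of the equator, so 7N.
Zone 7 central meridian λ₀ = 6×7 − 183 = -141°; Δλ = -1.8167°.
Transverse Mercator on WGS84 with k₀ = 0.9996 gives E = 422352.404 m, N = 7485727.010 m.

Zone 7N: E 422352 m, N 7485727 m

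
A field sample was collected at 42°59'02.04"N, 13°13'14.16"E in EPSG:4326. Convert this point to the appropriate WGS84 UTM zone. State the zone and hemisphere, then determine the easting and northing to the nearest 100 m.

Zone 33N: E 354900 m, N 4760600 m

Longitude 13.2206° lies in the 6° band [12°, 18°), giving zone 33; latitude is north of the equator, so 33N.
Zone 33 central meridian λ₀ = 6×33 − 183 = 15°; Δλ = -1.7794°.
Transverse Mercator on WGS84 with k₀ = 0.9996 gives E = 354924.496 m, N = 4760563.094 m.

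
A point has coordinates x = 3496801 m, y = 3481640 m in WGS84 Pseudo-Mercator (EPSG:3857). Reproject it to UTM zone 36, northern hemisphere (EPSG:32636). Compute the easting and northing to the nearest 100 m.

E 346600 m, N 3300900 m

Web Mercator inverse (R = 6378137 m) → φ = 29.82940312°, λ = 31.41229784°.
UTM 36N forward: E = 346598.575 m, N = 3300939.480 m.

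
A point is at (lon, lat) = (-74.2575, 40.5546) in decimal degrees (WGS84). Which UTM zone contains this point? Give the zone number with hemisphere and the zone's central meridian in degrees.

UTM zone = ⌊(λ + 180)/6⌋ + 1; -74.2575° ∈ [-78°, -72°) → zone 18.
Hemisphere: N (φ ≥ 0).
Central meridian λ₀ = 6×18 − 183 = -75°.

Zone 18N, central meridian -75°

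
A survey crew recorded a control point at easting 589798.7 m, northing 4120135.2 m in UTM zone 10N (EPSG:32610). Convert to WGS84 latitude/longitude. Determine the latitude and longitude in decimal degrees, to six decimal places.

lat 37.223400°, lon -121.987800°

Zone 10N: λ₀ = -123°, k₀ = 0.9996, false easting 500000 m.
Meridian distance M = (N − FN)/k₀ = 4121783.9 m.
Inverse transverse Mercator on WGS84 gives φ = 37.22340016°, λ = -121.98779968°.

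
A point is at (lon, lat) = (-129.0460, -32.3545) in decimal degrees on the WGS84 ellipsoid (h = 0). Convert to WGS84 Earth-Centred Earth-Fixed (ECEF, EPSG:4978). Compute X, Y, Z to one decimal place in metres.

WGS84: a = 6378137 m, e² = 0.006694380; N(φ) = a/√(1−e²sin²φ) = 6384259.943 m.
X = (N+h)·cosφ·cosλ = -3397366.657 m; Y = (N+h)·cosφ·sinλ = -4188518.183 m; Z = (N(1−e²)+h)·sinφ = -3393703.951 m.

X -3397366.7 m, Y -4188518.2 m, Z -3393704.0 m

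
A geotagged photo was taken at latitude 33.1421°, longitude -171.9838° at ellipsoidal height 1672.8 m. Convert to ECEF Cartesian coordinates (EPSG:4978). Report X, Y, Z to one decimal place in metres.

WGS84: a = 6378137 m, e² = 0.006694380; N(φ) = a/√(1−e²sin²φ) = 6384527.757 m.
X = (N+h)·cosφ·cosλ = -5295025.772 m; Y = (N+h)·cosφ·sinλ = -745694.107 m; Z = (N(1−e²)+h)·sinφ = 3468079.732 m.

X -5295025.8 m, Y -745694.1 m, Z 3468079.7 m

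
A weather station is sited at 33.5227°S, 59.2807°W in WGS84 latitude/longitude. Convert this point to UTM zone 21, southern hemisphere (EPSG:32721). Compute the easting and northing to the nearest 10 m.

E 288190 m, N 6288440 m

Zone 21 central meridian λ₀ = 6×21 − 183 = -57°; Δλ = -2.2807°.
Transverse Mercator on WGS84 with k₀ = 0.9996 gives E = 288189.647 m, N = 6288435.150 m.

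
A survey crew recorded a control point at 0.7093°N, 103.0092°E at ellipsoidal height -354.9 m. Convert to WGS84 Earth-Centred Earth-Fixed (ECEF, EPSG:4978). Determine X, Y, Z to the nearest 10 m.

X -1435580 m, Y 6213620 m, Z 78420 m

WGS84: a = 6378137 m, e² = 0.006694380; N(φ) = a/√(1−e²sin²φ) = 6378140.272 m.
X = (N+h)·cosφ·cosλ = -1435577.349 m; Y = (N+h)·cosφ·sinλ = 6213616.533 m; Z = (N(1−e²)+h)·sinφ = 78423.977 m.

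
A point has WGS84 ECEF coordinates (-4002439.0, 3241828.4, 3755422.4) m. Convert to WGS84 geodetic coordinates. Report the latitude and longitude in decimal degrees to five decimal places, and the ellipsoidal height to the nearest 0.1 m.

λ = atan2(Y, X) = 140.99379977°; p = √(X²+Y²) = 5150628.1 m.
Bowring's method on WGS84 (a = 6378137 m, b = 6356752.314 m) gives φ = 36.27980059°, h = 3646.492 m.

lat 36.27980°, lon 140.99380°, h 3646.5 m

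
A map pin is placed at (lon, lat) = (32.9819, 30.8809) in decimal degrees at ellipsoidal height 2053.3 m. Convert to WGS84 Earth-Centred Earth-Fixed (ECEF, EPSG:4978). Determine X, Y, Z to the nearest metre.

X 4597312 m, Y 2983465 m, Z 3255622 m

WGS84: a = 6378137 m, e² = 0.006694380; N(φ) = a/√(1−e²sin²φ) = 6383768.392 m.
X = (N+h)·cosφ·cosλ = 4597312.320 m; Y = (N+h)·cosφ·sinλ = 2983465.156 m; Z = (N(1−e²)+h)·sinφ = 3255621.917 m.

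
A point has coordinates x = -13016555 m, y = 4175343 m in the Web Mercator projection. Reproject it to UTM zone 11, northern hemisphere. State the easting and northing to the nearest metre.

Web Mercator inverse (R = 6378137 m) → φ = 35.08429936°, λ = -116.92970303°.
UTM 11N forward: E = 506408.130 m, N = 3882393.868 m.

E 506408 m, N 3882394 m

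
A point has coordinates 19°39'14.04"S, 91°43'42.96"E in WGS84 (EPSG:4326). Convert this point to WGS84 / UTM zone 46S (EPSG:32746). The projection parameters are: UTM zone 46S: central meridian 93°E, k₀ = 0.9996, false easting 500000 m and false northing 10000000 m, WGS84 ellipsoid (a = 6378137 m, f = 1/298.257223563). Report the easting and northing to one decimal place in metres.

Zone 46 central meridian λ₀ = 6×46 − 183 = 93°; Δλ = -1.2714°.
Transverse Mercator on WGS84 with k₀ = 0.9996 gives E = 366708.139 m, N = 7826319.916 m.

E 366708.1 m, N 7826319.9 m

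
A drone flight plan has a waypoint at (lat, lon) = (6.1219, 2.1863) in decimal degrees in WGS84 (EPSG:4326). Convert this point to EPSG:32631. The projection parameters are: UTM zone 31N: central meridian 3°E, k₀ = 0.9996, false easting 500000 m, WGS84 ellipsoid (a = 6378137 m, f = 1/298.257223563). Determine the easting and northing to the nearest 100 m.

Zone 31 central meridian λ₀ = 6×31 − 183 = 3°; Δλ = -0.8137°.
Transverse Mercator on WGS84 with k₀ = 0.9996 gives E = 409965.510 m, N = 676747.872 m.

E 410000 m, N 676700 m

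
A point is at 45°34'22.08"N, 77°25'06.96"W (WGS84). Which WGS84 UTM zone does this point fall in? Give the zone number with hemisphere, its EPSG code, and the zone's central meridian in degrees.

Zone 18N (EPSG:32618), central meridian -75°

UTM zone = ⌊(λ + 180)/6⌋ + 1; -77.4186° ∈ [-78°, -72°) → zone 18.
Hemisphere: N (φ ≥ 0).
Central meridian λ₀ = 6×18 − 183 = -75°.
EPSG code: 32618.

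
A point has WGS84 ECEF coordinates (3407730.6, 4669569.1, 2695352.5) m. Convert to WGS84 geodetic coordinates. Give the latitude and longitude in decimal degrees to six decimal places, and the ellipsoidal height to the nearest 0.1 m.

λ = atan2(Y, X) = 53.87900021°; p = √(X²+Y²) = 5780787.4 m.
Bowring's method on WGS84 (a = 6378137 m, b = 6356752.314 m) gives φ = 25.14539961°, h = 3975.485 m.

lat 25.145400°, lon 53.879000°, h 3975.5 m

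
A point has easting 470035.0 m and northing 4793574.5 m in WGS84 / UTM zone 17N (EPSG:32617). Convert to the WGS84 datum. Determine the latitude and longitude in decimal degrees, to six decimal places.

Zone 17N: λ₀ = -81°, k₀ = 0.9996, false easting 500000 m.
Meridian distance M = (N − FN)/k₀ = 4795492.7 m.
Inverse transverse Mercator on WGS84 gives φ = 43.29440000°, λ = -81.36939940°.

lat 43.294400°, lon -81.369399°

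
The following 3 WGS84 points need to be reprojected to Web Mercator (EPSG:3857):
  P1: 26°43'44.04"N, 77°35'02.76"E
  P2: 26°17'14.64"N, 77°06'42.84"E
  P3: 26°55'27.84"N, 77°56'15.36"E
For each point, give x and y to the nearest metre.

Web Mercator: x = R·λ, y = R·ln tan(π/4+φ/2), R = 6378137 m.
P1 (26.7289°, 77.5841°) → (8636622.506, 3089642.024) m.
P2 (26.2874°, 77.1119°) → (8584057.442, 3034720.427) m.
P3 (26.9244°, 77.9376°) → (8675973.946, 3114029.699) m.

P1: x 8636623 m, y 3089642 m; P2: x 8584057 m, y 3034720 m; P3: x 8675974 m, y 3114030 m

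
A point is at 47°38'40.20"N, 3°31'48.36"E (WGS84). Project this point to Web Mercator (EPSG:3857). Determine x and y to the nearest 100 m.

x 393000 m, y 6047900 m

Web Mercator is spherical with R = a = 6378137 m.
x = R·λ = 6378137 × 0.061611868 = 392968.934 m.
y = R·ln tan(π/4 + φ/2) = 6378137 × 0.948225911 = 6047914.769 m.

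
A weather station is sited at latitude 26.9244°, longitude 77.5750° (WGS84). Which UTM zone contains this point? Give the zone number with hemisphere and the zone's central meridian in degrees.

UTM zone = ⌊(λ + 180)/6⌋ + 1; 77.5750° ∈ [72°, 78°) → zone 43.
Hemisphere: N (φ ≥ 0).
Central meridian λ₀ = 6×43 − 183 = 75°.

Zone 43N, central meridian 75°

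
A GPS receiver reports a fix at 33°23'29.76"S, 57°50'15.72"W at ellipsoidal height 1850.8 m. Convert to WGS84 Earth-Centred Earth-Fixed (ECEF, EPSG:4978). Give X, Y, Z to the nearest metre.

WGS84: a = 6378137 m, e² = 0.006694380; N(φ) = a/√(1−e²sin²φ) = 6384613.291 m.
X = (N+h)·cosφ·cosλ = 2838455.335 m; Y = (N+h)·cosφ·sinλ = -4513974.765 m; Z = (N(1−e²)+h)·sinφ = -3491320.889 m.

X 2838455 m, Y -4513975 m, Z -3491321 m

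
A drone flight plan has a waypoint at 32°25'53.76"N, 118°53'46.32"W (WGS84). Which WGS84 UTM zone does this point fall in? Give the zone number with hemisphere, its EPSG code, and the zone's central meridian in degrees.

Zone 11N (EPSG:32611), central meridian -117°

UTM zone = ⌊(λ + 180)/6⌋ + 1; -118.8962° ∈ [-120°, -114°) → zone 11.
Hemisphere: N (φ ≥ 0).
Central meridian λ₀ = 6×11 − 183 = -117°.
EPSG code: 32611.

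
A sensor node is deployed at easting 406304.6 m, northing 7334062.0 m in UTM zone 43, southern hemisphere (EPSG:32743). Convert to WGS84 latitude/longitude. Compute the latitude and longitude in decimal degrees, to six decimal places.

lat -24.103000°, lon 74.078100°

Zone 43S: λ₀ = 75°, k₀ = 0.9996, false easting 500000 m, false northing 10000000 m.
Meridian distance M = (N − FN)/k₀ = -2667004.8 m.
Inverse transverse Mercator on WGS84 gives φ = -24.10300002°, λ = 74.07809972°.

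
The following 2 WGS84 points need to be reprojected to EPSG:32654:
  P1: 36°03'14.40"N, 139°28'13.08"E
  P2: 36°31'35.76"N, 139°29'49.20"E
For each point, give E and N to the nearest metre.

UTM zone 54N: λ₀ = 141°, k₀ = 0.9996.
P1 (36.0540°, 139.4703°) → (362220.754, 3991020.497) m.
P2 (36.5266°, 139.4970°) → (365439.952, 4043409.271) m.

P1: E 362221 m, N 3991020 m; P2: E 365440 m, N 4043409 m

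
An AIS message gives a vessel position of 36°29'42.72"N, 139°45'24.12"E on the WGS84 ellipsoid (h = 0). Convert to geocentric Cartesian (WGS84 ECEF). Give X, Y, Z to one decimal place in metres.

WGS84: a = 6378137 m, e² = 0.006694380; N(φ) = a/√(1−e²sin²φ) = 6385702.249 m.
X = (N+h)·cosφ·cosλ = -3918448.406 m; Y = (N+h)·cosφ·sinλ = 3316424.917 m; Z = (N(1−e²)+h)·sinφ = 3772506.362 m.

X -3918448.4 m, Y 3316424.9 m, Z 3772506.4 m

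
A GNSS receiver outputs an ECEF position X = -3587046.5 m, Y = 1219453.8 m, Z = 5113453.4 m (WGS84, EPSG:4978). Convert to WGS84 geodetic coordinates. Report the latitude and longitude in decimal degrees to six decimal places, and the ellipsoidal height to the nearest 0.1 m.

λ = atan2(Y, X) = 161.22400008°; p = √(X²+Y²) = 3788663.4 m.
Bowring's method on WGS84 (a = 6378137 m, b = 6356752.314 m) gives φ = 53.64840002°, h = -237.441 m.

lat 53.648400°, lon 161.224000°, h -237.4 m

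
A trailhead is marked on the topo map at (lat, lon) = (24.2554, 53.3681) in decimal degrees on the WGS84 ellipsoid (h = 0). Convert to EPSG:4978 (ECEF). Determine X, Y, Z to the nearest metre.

WGS84: a = 6378137 m, e² = 0.006694380; N(φ) = a/√(1−e²sin²φ) = 6381742.897 m.
X = (N+h)·cosφ·cosλ = 3471665.350 m; Y = (N+h)·cosφ·sinλ = 4669168.101 m; Z = (N(1−e²)+h)·sinφ = 2604100.177 m.

X 3471665 m, Y 4669168 m, Z 2604100 m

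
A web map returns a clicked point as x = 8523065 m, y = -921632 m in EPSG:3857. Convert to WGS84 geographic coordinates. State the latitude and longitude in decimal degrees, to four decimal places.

R = 6378137 m. λ = x/R = 76.56399557°.
φ = 2·arctan(exp(y/R)) − 90° = 2·arctan(0.86546) − 90° = -8.25049933°.

lat -8.2505°, lon 76.5640°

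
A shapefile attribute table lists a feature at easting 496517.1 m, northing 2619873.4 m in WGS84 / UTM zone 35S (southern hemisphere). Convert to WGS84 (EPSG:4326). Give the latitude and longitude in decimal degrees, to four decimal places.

Zone 35S: λ₀ = 27°, k₀ = 0.9996, false easting 500000 m, false northing 10000000 m.
Meridian distance M = (N − FN)/k₀ = -7383079.8 m.
Inverse transverse Mercator on WGS84 gives φ = -66.54020024°, λ = 26.92159953°.

lat -66.5402°, lon 26.9216°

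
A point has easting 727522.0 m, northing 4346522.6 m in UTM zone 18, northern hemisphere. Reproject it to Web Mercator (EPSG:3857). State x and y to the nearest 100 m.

x -8055500 m, y 4755800 m

Unproject from UTM 18N (λ₀ = -75°) → φ = 39.23820007°, λ = -72.36380033°.
Web Mercator (R = 6378137 m): x = -8055501.404 m, y = 4755849.351 m.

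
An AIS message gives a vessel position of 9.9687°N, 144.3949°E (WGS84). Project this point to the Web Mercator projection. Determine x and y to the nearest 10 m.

Web Mercator is spherical with R = a = 6378137 m.
x = R·λ = 6378137 × 2.520166428 = 16073966.741 m.
y = R·ln tan(π/4 + φ/2) = 6378137 × 0.174871141 = 1115352.094 m.

x 16073970 m, y 1115350 m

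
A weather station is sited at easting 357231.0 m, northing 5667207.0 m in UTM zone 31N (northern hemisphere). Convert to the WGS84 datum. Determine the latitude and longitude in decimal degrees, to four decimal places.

lat 51.1385°, lon 0.9592°

Zone 31N: λ₀ = 3°, k₀ = 0.9996, false easting 500000 m.
Meridian distance M = (N − FN)/k₀ = 5669474.8 m.
Inverse transverse Mercator on WGS84 gives φ = 51.13849981°, λ = 0.95919954°.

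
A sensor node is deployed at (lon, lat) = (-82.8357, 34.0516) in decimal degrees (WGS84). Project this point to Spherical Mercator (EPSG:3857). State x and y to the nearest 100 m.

Web Mercator is spherical with R = a = 6378137 m.
x = R·λ = 6378137 × -1.445755703 = -9221227.944 m.
y = R·ln tan(π/4 + φ/2) = 6378137 × 0.632744758 = 4035732.752 m.

x -9221200 m, y 4035700 m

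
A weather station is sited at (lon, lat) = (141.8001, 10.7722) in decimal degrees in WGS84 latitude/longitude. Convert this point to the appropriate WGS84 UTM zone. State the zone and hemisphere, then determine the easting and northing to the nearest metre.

Zone 54N: E 587475 m, N 1190906 m

Longitude 141.8001° lies in the 6° band [138°, 144°), giving zone 54; latitude is north of the equator, so 54N.
Zone 54 central meridian λ₀ = 6×54 − 183 = 141°; Δλ = +0.8001°.
Transverse Mercator on WGS84 with k₀ = 0.9996 gives E = 587475.087 m, N = 1190905.829 m.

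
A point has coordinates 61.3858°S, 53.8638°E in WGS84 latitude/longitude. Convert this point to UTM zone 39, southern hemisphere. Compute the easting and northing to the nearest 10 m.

E 652970 m, N 3190880 m

Zone 39 central meridian λ₀ = 6×39 − 183 = 51°; Δλ = +2.8638°.
Transverse Mercator on WGS84 with k₀ = 0.9996 gives E = 652974.422 m, N = 3190882.128 m.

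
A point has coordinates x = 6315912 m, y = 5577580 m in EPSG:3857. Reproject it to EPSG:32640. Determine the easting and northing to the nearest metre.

E 479155 m, N 4951903 m

Web Mercator inverse (R = 6378137 m) → φ = 44.72020170°, λ = 56.73680283°.
UTM 40N forward: E = 479155.325 m, N = 4951902.808 m.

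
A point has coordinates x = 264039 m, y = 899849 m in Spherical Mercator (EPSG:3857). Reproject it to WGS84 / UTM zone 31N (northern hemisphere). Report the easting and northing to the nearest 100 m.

Web Mercator inverse (R = 6378137 m) → φ = 8.05679748°, λ = 2.37190269°.
UTM 31N forward: E = 430792.460 m, N = 890630.077 m.

E 430800 m, N 890600 m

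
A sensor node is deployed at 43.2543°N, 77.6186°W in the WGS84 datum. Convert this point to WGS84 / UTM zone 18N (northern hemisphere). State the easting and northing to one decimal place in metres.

Zone 18 central meridian λ₀ = 6×18 − 183 = -75°; Δλ = -2.6186°.
Transverse Mercator on WGS84 with k₀ = 0.9996 gives E = 287439.932 m, N = 4792384.641 m.

E 287439.9 m, N 4792384.6 m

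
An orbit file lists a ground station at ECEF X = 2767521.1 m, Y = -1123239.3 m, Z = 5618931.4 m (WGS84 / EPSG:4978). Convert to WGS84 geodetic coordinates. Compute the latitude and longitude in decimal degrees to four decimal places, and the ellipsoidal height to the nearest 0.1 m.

λ = atan2(Y, X) = -22.09050020°; p = √(X²+Y²) = 2986777.5 m.
Bowring's method on WGS84 (a = 6378137 m, b = 6356752.314 m) gives φ = 62.16599985°, h = 1984.091 m.

lat 62.1660°, lon -22.0905°, h 1984.1 m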